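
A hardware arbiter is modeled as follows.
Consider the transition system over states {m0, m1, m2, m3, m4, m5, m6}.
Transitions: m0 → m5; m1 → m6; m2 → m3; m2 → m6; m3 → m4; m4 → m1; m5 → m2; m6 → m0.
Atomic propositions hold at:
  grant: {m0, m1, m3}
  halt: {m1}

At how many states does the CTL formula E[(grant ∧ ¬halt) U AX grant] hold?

Sat(¬halt) = {m0, m2, m3, m4, m5, m6}
Sat(grant ∧ ¬halt) = {m0, m3}
Sat(AX grant) = {s : every successor in {m0, m1, m3}} = {m4, m6}
E[(grant ∧ ¬halt) U AX grant]: least fixpoint, start Z0 = Sat(AX grant) = {m4, m6}, add states in Sat(grant ∧ ¬halt) with some successor in Z. Z1 = {m3, m4, m6}; fixed.
Sat(E[(grant ∧ ¬halt) U AX grant]) = {m3, m4, m6}
|Sat(E[(grant ∧ ¬halt) U AX grant])| = |{m3, m4, m6}| = 3.

3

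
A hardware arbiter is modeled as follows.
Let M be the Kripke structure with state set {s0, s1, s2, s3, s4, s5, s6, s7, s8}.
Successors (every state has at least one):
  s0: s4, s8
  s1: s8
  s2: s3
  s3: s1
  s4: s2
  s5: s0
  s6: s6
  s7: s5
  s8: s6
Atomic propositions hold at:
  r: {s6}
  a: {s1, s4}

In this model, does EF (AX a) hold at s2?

Yes

Sat(AX a) = {s : every successor in {s1, s4}} = {s3}
EF (AX a): least fixpoint, start Z0 = {s3}, add states with some successor in Z. Z1 = {s2, s3}; Z2 = {s2, s3, s4}; Z3 = {s0, s2, s3, s4}; Z4 = {s0, s2, s3, s4, s5}; Z5 = {s0, s2, s3, s4, s5, s7}; fixed.
Sat(EF (AX a)) = {s0, s2, s3, s4, s5, s7}
s2 ∈ Sat(EF (AX a)) = {s0, s2, s3, s4, s5, s7}, so the formula holds at s2.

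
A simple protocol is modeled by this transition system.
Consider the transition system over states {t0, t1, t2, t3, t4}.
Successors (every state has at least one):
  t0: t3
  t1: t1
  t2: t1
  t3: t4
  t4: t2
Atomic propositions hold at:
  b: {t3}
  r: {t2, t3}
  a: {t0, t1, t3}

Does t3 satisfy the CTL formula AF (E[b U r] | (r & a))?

E[b U r]: least fixpoint, start Z0 = Sat(r) = {t2, t3}, add states in Sat(b) with some successor in Z. Already a fixed point.
Sat(E[b U r]) = {t2, t3}
Sat(r & a) = {t3}
Sat(E[b U r] | (r & a)) = {t2, t3}
AF (E[b U r] | (r & a)): least fixpoint, start Z0 = {t2, t3}, add states with every successor in Z. Z1 = {t0, t2, t3, t4}; fixed.
Sat(AF (E[b U r] | (r & a))) = {t0, t2, t3, t4}
t3 ∈ Sat(AF (E[b U r] | (r & a))) = {t0, t2, t3, t4}, so the formula holds at t3.

Yes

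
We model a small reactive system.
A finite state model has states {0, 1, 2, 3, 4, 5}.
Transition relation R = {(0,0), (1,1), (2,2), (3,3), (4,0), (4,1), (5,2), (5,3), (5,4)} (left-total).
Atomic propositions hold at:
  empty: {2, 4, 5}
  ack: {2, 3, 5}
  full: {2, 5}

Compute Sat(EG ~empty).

Sat(~empty) = {0, 1, 3}
EG ~empty: greatest fixpoint, start Z0 = {0, 1, 3}, keep only states in Sat with some successor in Z. Already a fixed point.
Sat(EG ~empty) = {0, 1, 3}

{0, 1, 3}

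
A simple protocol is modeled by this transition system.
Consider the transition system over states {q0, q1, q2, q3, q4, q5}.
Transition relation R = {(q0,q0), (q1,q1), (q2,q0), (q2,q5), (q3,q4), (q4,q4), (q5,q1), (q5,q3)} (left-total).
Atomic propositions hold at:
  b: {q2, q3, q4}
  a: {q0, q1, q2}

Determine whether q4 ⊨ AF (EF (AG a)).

No

AG a: greatest fixpoint, start Z0 = {q0, q1, q2}, keep only states in Sat with every successor in Z. Z1 = {q0, q1}; fixed.
Sat(AG a) = {q0, q1}
EF (AG a): least fixpoint, start Z0 = {q0, q1}, add states with some successor in Z. Z1 = {q0, q1, q2, q5}; fixed.
Sat(EF (AG a)) = {q0, q1, q2, q5}
AF (EF (AG a)): least fixpoint, start Z0 = {q0, q1, q2, q5}, add states with every successor in Z. Already a fixed point.
Sat(AF (EF (AG a))) = {q0, q1, q2, q5}
q4 ∉ Sat(AF (EF (AG a))) = {q0, q1, q2, q5}, so the formula does not hold at q4.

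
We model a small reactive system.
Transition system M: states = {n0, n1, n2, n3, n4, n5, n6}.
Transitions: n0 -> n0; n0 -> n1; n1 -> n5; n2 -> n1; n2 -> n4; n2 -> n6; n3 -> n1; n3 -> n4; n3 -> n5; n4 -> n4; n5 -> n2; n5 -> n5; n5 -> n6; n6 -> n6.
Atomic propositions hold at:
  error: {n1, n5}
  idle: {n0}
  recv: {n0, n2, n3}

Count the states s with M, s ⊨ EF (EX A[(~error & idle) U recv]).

5

Sat(~error) = {n0, n2, n3, n4, n6}
Sat(~error & idle) = {n0}
A[(~error & idle) U recv]: least fixpoint, start Z0 = Sat(recv) = {n0, n2, n3}, add states in Sat(~error & idle) with every successor in Z. Already a fixed point.
Sat(A[(~error & idle) U recv]) = {n0, n2, n3}
Sat(EX A[(~error & idle) U recv]) = {s : some successor in {n0, n2, n3}} = {n0, n5}
EF (EX A[(~error & idle) U recv]): least fixpoint, start Z0 = {n0, n5}, add states with some successor in Z. Z1 = {n0, n1, n3, n5}; Z2 = {n0, n1, n2, n3, n5}; fixed.
Sat(EF (EX A[(~error & idle) U recv])) = {n0, n1, n2, n3, n5}
|Sat(EF (EX A[(~error & idle) U recv]))| = |{n0, n1, n2, n3, n5}| = 5.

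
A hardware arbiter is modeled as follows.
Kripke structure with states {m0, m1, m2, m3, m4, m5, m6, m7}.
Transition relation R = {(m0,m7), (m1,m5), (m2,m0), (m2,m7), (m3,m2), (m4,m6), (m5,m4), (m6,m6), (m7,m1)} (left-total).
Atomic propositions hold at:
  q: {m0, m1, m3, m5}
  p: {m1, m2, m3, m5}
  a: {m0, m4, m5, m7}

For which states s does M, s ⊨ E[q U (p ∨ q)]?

{m0, m1, m2, m3, m5}

Sat(p ∨ q) = {m0, m1, m2, m3, m5}
E[q U (p ∨ q)]: least fixpoint, start Z0 = Sat((p ∨ q)) = {m0, m1, m2, m3, m5}, add states in Sat(q) with some successor in Z. Already a fixed point.
Sat(E[q U (p ∨ q)]) = {m0, m1, m2, m3, m5}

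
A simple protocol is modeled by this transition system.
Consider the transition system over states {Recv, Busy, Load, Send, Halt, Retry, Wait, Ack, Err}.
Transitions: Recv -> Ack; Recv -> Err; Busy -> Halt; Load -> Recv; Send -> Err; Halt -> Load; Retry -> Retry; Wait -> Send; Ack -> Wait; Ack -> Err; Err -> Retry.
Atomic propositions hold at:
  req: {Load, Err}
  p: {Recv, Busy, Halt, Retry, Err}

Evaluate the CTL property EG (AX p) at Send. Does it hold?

Yes

Sat(AX p) = {s : every successor in {Recv, Busy, Halt, Retry, Err}} = {Busy, Load, Send, Retry, Err}
EG (AX p): greatest fixpoint, start Z0 = {Busy, Load, Send, Retry, Err}, keep only states in Sat with some successor in Z. Z1 = {Send, Retry, Err}; fixed.
Sat(EG (AX p)) = {Send, Retry, Err}
Send ∈ Sat(EG (AX p)) = {Send, Retry, Err}, so the formula holds at Send.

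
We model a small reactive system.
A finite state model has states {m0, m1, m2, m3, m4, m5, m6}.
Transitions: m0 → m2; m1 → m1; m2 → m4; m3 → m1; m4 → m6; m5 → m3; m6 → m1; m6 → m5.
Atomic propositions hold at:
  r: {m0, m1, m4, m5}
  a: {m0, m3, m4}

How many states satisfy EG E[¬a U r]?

5

Sat(¬a) = {m1, m2, m5, m6}
E[¬a U r]: least fixpoint, start Z0 = Sat(r) = {m0, m1, m4, m5}, add states in Sat(¬a) with some successor in Z. Z1 = {m0, m1, m2, m4, m5, m6}; fixed.
Sat(E[¬a U r]) = {m0, m1, m2, m4, m5, m6}
EG E[¬a U r]: greatest fixpoint, start Z0 = {m0, m1, m2, m4, m5, m6}, keep only states in Sat with some successor in Z. Z1 = {m0, m1, m2, m4, m6}; fixed.
Sat(EG E[¬a U r]) = {m0, m1, m2, m4, m6}
|Sat(EG E[¬a U r])| = |{m0, m1, m2, m4, m6}| = 5.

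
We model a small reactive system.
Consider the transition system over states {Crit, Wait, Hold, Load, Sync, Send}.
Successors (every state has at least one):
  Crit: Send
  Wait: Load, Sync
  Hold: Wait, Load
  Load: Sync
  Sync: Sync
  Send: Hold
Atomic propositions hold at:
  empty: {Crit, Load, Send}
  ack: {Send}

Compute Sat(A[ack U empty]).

{Crit, Load, Send}

A[ack U empty]: least fixpoint, start Z0 = Sat(empty) = {Crit, Load, Send}, add states in Sat(ack) with every successor in Z. Already a fixed point.
Sat(A[ack U empty]) = {Crit, Load, Send}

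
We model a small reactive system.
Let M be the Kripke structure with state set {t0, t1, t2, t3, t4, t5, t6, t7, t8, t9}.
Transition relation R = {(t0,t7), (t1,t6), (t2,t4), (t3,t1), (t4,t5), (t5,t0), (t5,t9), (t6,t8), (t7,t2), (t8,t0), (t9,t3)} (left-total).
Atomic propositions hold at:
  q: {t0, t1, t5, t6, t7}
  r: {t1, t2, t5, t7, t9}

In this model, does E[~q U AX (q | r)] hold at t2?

Sat(~q) = {t2, t3, t4, t8, t9}
Sat(q | r) = {t0, t1, t2, t5, t6, t7, t9}
Sat(AX (q | r)) = {s : every successor in {t0, t1, t2, t5, t6, t7, t9}} = {t0, t1, t3, t4, t5, t7, t8}
E[~q U AX (q | r)]: least fixpoint, start Z0 = Sat(AX (q | r)) = {t0, t1, t3, t4, t5, t7, t8}, add states in Sat(~q) with some successor in Z. Z1 = {t0, t1, t2, t3, t4, t5, t7, t8, t9}; fixed.
Sat(E[~q U AX (q | r)]) = {t0, t1, t2, t3, t4, t5, t7, t8, t9}
t2 ∈ Sat(E[~q U AX (q | r)]) = {t0, t1, t2, t3, t4, t5, t7, t8, t9}, so the formula holds at t2.

Yes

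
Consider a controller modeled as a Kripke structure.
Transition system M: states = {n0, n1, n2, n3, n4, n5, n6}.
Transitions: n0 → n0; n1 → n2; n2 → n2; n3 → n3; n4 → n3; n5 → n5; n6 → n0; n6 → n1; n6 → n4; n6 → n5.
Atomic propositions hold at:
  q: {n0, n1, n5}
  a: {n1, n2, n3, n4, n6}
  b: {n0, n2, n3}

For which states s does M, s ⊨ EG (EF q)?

{n0, n5, n6}

EF q: least fixpoint, start Z0 = {n0, n1, n5}, add states with some successor in Z. Z1 = {n0, n1, n5, n6}; fixed.
Sat(EF q) = {n0, n1, n5, n6}
EG (EF q): greatest fixpoint, start Z0 = {n0, n1, n5, n6}, keep only states in Sat with some successor in Z. Z1 = {n0, n5, n6}; fixed.
Sat(EG (EF q)) = {n0, n5, n6}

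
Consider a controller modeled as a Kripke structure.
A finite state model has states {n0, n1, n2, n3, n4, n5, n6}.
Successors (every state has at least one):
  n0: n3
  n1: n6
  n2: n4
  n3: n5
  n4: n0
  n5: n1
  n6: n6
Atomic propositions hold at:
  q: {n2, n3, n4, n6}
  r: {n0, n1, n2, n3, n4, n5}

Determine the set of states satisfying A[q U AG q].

{n6}

AG q: greatest fixpoint, start Z0 = {n2, n3, n4, n6}, keep only states in Sat with every successor in Z. Z1 = {n2, n6}; Z2 = {n6}; fixed.
Sat(AG q) = {n6}
A[q U AG q]: least fixpoint, start Z0 = Sat(AG q) = {n6}, add states in Sat(q) with every successor in Z. Already a fixed point.
Sat(A[q U AG q]) = {n6}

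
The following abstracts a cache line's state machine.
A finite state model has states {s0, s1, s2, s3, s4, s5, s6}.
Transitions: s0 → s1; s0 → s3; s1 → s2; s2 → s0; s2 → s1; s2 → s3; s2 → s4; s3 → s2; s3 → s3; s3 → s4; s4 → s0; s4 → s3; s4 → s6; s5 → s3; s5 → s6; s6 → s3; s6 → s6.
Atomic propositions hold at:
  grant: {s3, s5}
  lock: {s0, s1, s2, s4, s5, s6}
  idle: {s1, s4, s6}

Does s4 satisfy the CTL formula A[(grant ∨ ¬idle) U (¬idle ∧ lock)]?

No

Sat(¬idle) = {s0, s2, s3, s5}
Sat(grant ∨ ¬idle) = {s0, s2, s3, s5}
Sat(¬idle ∧ lock) = {s0, s2, s5}
A[(grant ∨ ¬idle) U (¬idle ∧ lock)]: least fixpoint, start Z0 = Sat((¬idle ∧ lock)) = {s0, s2, s5}, add states in Sat(grant ∨ ¬idle) with every successor in Z. Already a fixed point.
Sat(A[(grant ∨ ¬idle) U (¬idle ∧ lock)]) = {s0, s2, s5}
s4 ∉ Sat(A[(grant ∨ ¬idle) U (¬idle ∧ lock)]) = {s0, s2, s5}, so the formula does not hold at s4.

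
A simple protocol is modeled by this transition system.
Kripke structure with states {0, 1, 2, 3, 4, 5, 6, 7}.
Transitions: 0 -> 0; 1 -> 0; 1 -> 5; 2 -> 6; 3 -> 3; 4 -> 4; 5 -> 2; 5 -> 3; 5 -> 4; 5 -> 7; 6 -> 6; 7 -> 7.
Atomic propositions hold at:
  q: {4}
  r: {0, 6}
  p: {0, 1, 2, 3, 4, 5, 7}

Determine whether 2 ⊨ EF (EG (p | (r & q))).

No

Sat(r & q) = ∅
Sat(p | (r & q)) = {0, 1, 2, 3, 4, 5, 7}
EG (p | (r & q)): greatest fixpoint, start Z0 = {0, 1, 2, 3, 4, 5, 7}, keep only states in Sat with some successor in Z. Z1 = {0, 1, 3, 4, 5, 7}; fixed.
Sat(EG (p | (r & q))) = {0, 1, 3, 4, 5, 7}
EF (EG (p | (r & q))): least fixpoint, start Z0 = {0, 1, 3, 4, 5, 7}, add states with some successor in Z. Already a fixed point.
Sat(EF (EG (p | (r & q)))) = {0, 1, 3, 4, 5, 7}
2 ∉ Sat(EF (EG (p | (r & q)))) = {0, 1, 3, 4, 5, 7}, so the formula does not hold at 2.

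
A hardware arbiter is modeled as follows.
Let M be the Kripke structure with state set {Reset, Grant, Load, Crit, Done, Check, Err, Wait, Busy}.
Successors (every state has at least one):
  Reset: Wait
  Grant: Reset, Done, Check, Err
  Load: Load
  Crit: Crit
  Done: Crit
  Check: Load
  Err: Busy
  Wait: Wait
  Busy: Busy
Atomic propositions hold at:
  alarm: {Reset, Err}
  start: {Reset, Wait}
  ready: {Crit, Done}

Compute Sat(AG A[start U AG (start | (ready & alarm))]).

{Reset, Wait}

Sat(ready & alarm) = ∅
Sat(start | (ready & alarm)) = {Reset, Wait}
AG (start | (ready & alarm)): greatest fixpoint, start Z0 = {Reset, Wait}, keep only states in Sat with every successor in Z. Already a fixed point.
Sat(AG (start | (ready & alarm))) = {Reset, Wait}
A[start U AG (start | (ready & alarm))]: least fixpoint, start Z0 = Sat(AG (start | (ready & alarm))) = {Reset, Wait}, add states in Sat(start) with every successor in Z. Already a fixed point.
Sat(A[start U AG (start | (ready & alarm))]) = {Reset, Wait}
AG A[start U AG (start | (ready & alarm))]: greatest fixpoint, start Z0 = {Reset, Wait}, keep only states in Sat with every successor in Z. Already a fixed point.
Sat(AG A[start U AG (start | (ready & alarm))]) = {Reset, Wait}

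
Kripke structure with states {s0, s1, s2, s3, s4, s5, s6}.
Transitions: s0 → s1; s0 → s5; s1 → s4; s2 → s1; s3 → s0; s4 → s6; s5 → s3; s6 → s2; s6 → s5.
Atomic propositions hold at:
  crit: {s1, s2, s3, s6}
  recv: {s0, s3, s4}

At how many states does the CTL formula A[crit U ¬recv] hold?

Sat(¬recv) = {s1, s2, s5, s6}
A[crit U ¬recv]: least fixpoint, start Z0 = Sat(¬recv) = {s1, s2, s5, s6}, add states in Sat(crit) with every successor in Z. Already a fixed point.
Sat(A[crit U ¬recv]) = {s1, s2, s5, s6}
|Sat(A[crit U ¬recv])| = |{s1, s2, s5, s6}| = 4.

4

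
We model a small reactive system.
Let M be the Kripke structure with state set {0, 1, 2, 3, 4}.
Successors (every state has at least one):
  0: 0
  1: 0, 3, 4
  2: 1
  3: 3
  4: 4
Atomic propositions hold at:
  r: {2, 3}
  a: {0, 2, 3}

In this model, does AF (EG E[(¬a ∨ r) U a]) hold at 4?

No

Sat(¬a) = {1, 4}
Sat(¬a ∨ r) = {1, 2, 3, 4}
E[(¬a ∨ r) U a]: least fixpoint, start Z0 = Sat(a) = {0, 2, 3}, add states in Sat(¬a ∨ r) with some successor in Z. Z1 = {0, 1, 2, 3}; fixed.
Sat(E[(¬a ∨ r) U a]) = {0, 1, 2, 3}
EG E[(¬a ∨ r) U a]: greatest fixpoint, start Z0 = {0, 1, 2, 3}, keep only states in Sat with some successor in Z. Already a fixed point.
Sat(EG E[(¬a ∨ r) U a]) = {0, 1, 2, 3}
AF (EG E[(¬a ∨ r) U a]): least fixpoint, start Z0 = {0, 1, 2, 3}, add states with every successor in Z. Already a fixed point.
Sat(AF (EG E[(¬a ∨ r) U a])) = {0, 1, 2, 3}
4 ∉ Sat(AF (EG E[(¬a ∨ r) U a])) = {0, 1, 2, 3}, so the formula does not hold at 4.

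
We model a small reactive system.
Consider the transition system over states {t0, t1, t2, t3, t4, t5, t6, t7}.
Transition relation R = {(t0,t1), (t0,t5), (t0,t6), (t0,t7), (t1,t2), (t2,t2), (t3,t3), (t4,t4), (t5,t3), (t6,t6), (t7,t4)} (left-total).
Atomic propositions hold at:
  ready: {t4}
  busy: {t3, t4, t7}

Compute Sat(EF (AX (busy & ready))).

{t0, t4, t7}

Sat(busy & ready) = {t4}
Sat(AX (busy & ready)) = {s : every successor in {t4}} = {t4, t7}
EF (AX (busy & ready)): least fixpoint, start Z0 = {t4, t7}, add states with some successor in Z. Z1 = {t0, t4, t7}; fixed.
Sat(EF (AX (busy & ready))) = {t0, t4, t7}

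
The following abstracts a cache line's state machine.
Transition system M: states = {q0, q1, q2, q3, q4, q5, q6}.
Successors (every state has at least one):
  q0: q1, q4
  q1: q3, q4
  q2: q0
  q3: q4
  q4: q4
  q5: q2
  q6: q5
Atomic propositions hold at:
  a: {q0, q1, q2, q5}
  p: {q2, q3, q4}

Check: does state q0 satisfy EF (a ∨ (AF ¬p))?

Yes

Sat(¬p) = {q0, q1, q5, q6}
AF ¬p: least fixpoint, start Z0 = {q0, q1, q5, q6}, add states with every successor in Z. Z1 = {q0, q1, q2, q5, q6}; fixed.
Sat(AF ¬p) = {q0, q1, q2, q5, q6}
Sat(a ∨ (AF ¬p)) = {q0, q1, q2, q5, q6}
EF (a ∨ (AF ¬p)): least fixpoint, start Z0 = {q0, q1, q2, q5, q6}, add states with some successor in Z. Already a fixed point.
Sat(EF (a ∨ (AF ¬p))) = {q0, q1, q2, q5, q6}
q0 ∈ Sat(EF (a ∨ (AF ¬p))) = {q0, q1, q2, q5, q6}, so the formula holds at q0.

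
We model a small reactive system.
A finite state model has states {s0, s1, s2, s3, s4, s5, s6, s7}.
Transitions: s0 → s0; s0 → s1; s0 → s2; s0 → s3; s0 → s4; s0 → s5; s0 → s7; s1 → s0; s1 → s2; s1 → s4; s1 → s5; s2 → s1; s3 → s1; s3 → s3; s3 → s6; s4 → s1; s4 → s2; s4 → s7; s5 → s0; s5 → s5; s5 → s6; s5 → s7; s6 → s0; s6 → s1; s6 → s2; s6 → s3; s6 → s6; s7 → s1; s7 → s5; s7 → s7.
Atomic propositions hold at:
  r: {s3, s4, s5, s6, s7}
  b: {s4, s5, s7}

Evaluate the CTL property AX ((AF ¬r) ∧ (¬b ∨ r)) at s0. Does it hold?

Sat(¬r) = {s0, s1, s2}
AF ¬r: least fixpoint, start Z0 = {s0, s1, s2}, add states with every successor in Z. Already a fixed point.
Sat(AF ¬r) = {s0, s1, s2}
Sat(¬b) = {s0, s1, s2, s3, s6}
Sat(¬b ∨ r) = {s0, s1, s2, s3, s4, s5, s6, s7}
Sat((AF ¬r) ∧ (¬b ∨ r)) = {s0, s1, s2}
Sat(AX ((AF ¬r) ∧ (¬b ∨ r))) = {s : every successor in {s0, s1, s2}} = {s2}
s0 ∉ Sat(AX ((AF ¬r) ∧ (¬b ∨ r))) = {s2}, so the formula does not hold at s0.

No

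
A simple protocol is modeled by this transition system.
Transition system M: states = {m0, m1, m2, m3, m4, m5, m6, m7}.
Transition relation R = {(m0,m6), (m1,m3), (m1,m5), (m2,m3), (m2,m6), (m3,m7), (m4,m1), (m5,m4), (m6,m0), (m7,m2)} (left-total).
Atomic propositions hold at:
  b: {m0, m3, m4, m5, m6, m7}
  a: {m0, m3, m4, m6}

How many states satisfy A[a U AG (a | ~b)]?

Sat(~b) = {m1, m2}
Sat(a | ~b) = {m0, m1, m2, m3, m4, m6}
AG (a | ~b): greatest fixpoint, start Z0 = {m0, m1, m2, m3, m4, m6}, keep only states in Sat with every successor in Z. Z1 = {m0, m2, m4, m6}; Z2 = {m0, m6}; fixed.
Sat(AG (a | ~b)) = {m0, m6}
A[a U AG (a | ~b)]: least fixpoint, start Z0 = Sat(AG (a | ~b)) = {m0, m6}, add states in Sat(a) with every successor in Z. Already a fixed point.
Sat(A[a U AG (a | ~b)]) = {m0, m6}
|Sat(A[a U AG (a | ~b)])| = |{m0, m6}| = 2.

2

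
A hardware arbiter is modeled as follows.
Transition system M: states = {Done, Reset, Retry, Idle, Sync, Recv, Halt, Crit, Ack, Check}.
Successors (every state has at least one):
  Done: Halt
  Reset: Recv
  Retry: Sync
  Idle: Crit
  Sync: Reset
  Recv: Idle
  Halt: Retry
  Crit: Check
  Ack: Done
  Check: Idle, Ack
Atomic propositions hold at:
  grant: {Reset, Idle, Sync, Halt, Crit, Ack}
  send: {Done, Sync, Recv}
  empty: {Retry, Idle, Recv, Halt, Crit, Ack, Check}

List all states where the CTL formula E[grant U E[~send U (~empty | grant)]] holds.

{Done, Reset, Retry, Idle, Sync, Halt, Crit, Ack, Check}

Sat(~send) = {Reset, Retry, Idle, Halt, Crit, Ack, Check}
Sat(~empty) = {Done, Reset, Sync}
Sat(~empty | grant) = {Done, Reset, Idle, Sync, Halt, Crit, Ack}
E[~send U (~empty | grant)]: least fixpoint, start Z0 = Sat((~empty | grant)) = {Done, Reset, Idle, Sync, Halt, Crit, Ack}, add states in Sat(~send) with some successor in Z. Z1 = {Done, Reset, Retry, Idle, Sync, Halt, Crit, Ack, Check}; fixed.
Sat(E[~send U (~empty | grant)]) = {Done, Reset, Retry, Idle, Sync, Halt, Crit, Ack, Check}
E[grant U E[~send U (~empty | grant)]]: least fixpoint, start Z0 = Sat(E[~send U (~empty | grant)]) = {Done, Reset, Retry, Idle, Sync, Halt, Crit, Ack, Check}, add states in Sat(grant) with some successor in Z. Already a fixed point.
Sat(E[grant U E[~send U (~empty | grant)]]) = {Done, Reset, Retry, Idle, Sync, Halt, Crit, Ack, Check}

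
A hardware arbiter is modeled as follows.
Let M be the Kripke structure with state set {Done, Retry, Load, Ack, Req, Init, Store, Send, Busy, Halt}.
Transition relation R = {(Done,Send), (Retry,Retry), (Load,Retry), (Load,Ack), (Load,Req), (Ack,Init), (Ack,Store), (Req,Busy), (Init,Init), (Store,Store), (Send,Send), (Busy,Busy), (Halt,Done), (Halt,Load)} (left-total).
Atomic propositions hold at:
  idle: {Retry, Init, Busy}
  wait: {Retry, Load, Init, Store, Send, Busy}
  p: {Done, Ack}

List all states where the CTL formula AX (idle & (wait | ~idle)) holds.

{Retry, Req, Init, Busy}

Sat(~idle) = {Done, Load, Ack, Req, Store, Send, Halt}
Sat(wait | ~idle) = {Done, Retry, Load, Ack, Req, Init, Store, Send, Busy, Halt}
Sat(idle & (wait | ~idle)) = {Retry, Init, Busy}
Sat(AX (idle & (wait | ~idle))) = {s : every successor in {Retry, Init, Busy}} = {Retry, Req, Init, Busy}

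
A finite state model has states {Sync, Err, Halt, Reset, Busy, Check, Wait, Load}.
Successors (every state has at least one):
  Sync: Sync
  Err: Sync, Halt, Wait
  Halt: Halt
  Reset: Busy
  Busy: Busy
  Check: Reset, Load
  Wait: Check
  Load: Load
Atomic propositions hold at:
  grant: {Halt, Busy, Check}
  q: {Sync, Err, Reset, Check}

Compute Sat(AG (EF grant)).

EF grant: least fixpoint, start Z0 = {Halt, Busy, Check}, add states with some successor in Z. Z1 = {Err, Halt, Reset, Busy, Check, Wait}; fixed.
Sat(EF grant) = {Err, Halt, Reset, Busy, Check, Wait}
AG (EF grant): greatest fixpoint, start Z0 = {Err, Halt, Reset, Busy, Check, Wait}, keep only states in Sat with every successor in Z. Z1 = {Halt, Reset, Busy, Wait}; Z2 = {Halt, Reset, Busy}; fixed.
Sat(AG (EF grant)) = {Halt, Reset, Busy}

{Halt, Reset, Busy}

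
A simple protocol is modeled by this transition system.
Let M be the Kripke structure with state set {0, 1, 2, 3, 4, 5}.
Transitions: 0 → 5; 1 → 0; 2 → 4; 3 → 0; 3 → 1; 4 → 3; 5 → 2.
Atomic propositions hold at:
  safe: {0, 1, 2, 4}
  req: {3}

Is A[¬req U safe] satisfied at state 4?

Sat(¬req) = {0, 1, 2, 4, 5}
A[¬req U safe]: least fixpoint, start Z0 = Sat(safe) = {0, 1, 2, 4}, add states in Sat(¬req) with every successor in Z. Z1 = {0, 1, 2, 4, 5}; fixed.
Sat(A[¬req U safe]) = {0, 1, 2, 4, 5}
4 ∈ Sat(A[¬req U safe]) = {0, 1, 2, 4, 5}, so the formula holds at 4.

Yes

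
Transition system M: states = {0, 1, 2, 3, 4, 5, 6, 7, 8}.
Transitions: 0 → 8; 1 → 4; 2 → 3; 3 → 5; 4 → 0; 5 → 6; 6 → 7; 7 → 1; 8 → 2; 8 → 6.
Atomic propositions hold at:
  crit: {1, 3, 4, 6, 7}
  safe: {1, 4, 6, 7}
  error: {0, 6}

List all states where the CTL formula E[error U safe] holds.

{1, 4, 6, 7}

E[error U safe]: least fixpoint, start Z0 = Sat(safe) = {1, 4, 6, 7}, add states in Sat(error) with some successor in Z. Already a fixed point.
Sat(E[error U safe]) = {1, 4, 6, 7}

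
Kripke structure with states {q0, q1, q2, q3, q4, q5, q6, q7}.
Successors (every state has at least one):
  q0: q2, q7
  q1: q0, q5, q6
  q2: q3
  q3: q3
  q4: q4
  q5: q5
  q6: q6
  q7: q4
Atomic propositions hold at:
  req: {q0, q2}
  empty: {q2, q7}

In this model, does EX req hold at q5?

Sat(EX req) = {s : some successor in {q0, q2}} = {q0, q1}
q5 ∉ Sat(EX req) = {q0, q1}, so the formula does not hold at q5.

No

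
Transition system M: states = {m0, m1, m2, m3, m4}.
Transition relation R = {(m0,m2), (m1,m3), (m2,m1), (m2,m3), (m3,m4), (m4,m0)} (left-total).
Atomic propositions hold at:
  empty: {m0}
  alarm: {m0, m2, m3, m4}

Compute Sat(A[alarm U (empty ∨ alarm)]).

Sat(empty ∨ alarm) = {m0, m2, m3, m4}
A[alarm U (empty ∨ alarm)]: least fixpoint, start Z0 = Sat((empty ∨ alarm)) = {m0, m2, m3, m4}, add states in Sat(alarm) with every successor in Z. Already a fixed point.
Sat(A[alarm U (empty ∨ alarm)]) = {m0, m2, m3, m4}

{m0, m2, m3, m4}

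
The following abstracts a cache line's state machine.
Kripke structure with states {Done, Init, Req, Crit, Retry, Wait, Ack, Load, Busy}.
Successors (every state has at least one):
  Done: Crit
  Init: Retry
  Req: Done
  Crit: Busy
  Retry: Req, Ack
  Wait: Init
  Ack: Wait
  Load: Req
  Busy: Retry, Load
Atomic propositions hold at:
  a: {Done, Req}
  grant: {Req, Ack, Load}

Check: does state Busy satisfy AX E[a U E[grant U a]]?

No

E[grant U a]: least fixpoint, start Z0 = Sat(a) = {Done, Req}, add states in Sat(grant) with some successor in Z. Z1 = {Done, Req, Load}; fixed.
Sat(E[grant U a]) = {Done, Req, Load}
E[a U E[grant U a]]: least fixpoint, start Z0 = Sat(E[grant U a]) = {Done, Req, Load}, add states in Sat(a) with some successor in Z. Already a fixed point.
Sat(E[a U E[grant U a]]) = {Done, Req, Load}
Sat(AX E[a U E[grant U a]]) = {s : every successor in {Done, Req, Load}} = {Req, Load}
Busy ∉ Sat(AX E[a U E[grant U a]]) = {Req, Load}, so the formula does not hold at Busy.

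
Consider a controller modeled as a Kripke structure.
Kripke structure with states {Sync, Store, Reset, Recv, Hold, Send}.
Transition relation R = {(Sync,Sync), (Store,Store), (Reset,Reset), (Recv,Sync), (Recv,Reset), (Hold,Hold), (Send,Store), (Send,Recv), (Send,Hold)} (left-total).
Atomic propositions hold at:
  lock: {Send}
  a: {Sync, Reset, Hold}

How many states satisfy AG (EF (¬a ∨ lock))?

Sat(¬a) = {Store, Recv, Send}
Sat(¬a ∨ lock) = {Store, Recv, Send}
EF (¬a ∨ lock): least fixpoint, start Z0 = {Store, Recv, Send}, add states with some successor in Z. Already a fixed point.
Sat(EF (¬a ∨ lock)) = {Store, Recv, Send}
AG (EF (¬a ∨ lock)): greatest fixpoint, start Z0 = {Store, Recv, Send}, keep only states in Sat with every successor in Z. Z1 = {Store}; fixed.
Sat(AG (EF (¬a ∨ lock))) = {Store}
|Sat(AG (EF (¬a ∨ lock)))| = |{Store}| = 1.

1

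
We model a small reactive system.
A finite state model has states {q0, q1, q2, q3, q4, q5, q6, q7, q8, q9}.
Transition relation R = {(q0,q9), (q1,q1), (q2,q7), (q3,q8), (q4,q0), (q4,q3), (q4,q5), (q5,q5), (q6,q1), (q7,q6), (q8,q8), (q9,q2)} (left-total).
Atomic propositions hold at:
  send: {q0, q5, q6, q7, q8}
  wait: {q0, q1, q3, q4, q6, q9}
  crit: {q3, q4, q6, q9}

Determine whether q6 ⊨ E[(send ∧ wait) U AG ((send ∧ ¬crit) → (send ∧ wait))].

Sat(send ∧ wait) = {q0, q6}
Sat(¬crit) = {q0, q1, q2, q5, q7, q8}
Sat(send ∧ ¬crit) = {q0, q5, q7, q8}
Sat((send ∧ ¬crit) → (send ∧ wait)) = {q0, q1, q2, q3, q4, q6, q9}
AG ((send ∧ ¬crit) → (send ∧ wait)): greatest fixpoint, start Z0 = {q0, q1, q2, q3, q4, q6, q9}, keep only states in Sat with every successor in Z. Z1 = {q0, q1, q6, q9}; Z2 = {q0, q1, q6}; Z3 = {q1, q6}; fixed.
Sat(AG ((send ∧ ¬crit) → (send ∧ wait))) = {q1, q6}
E[(send ∧ wait) U AG ((send ∧ ¬crit) → (send ∧ wait))]: least fixpoint, start Z0 = Sat(AG ((send ∧ ¬crit) → (send ∧ wait))) = {q1, q6}, add states in Sat(send ∧ wait) with some successor in Z. Already a fixed point.
Sat(E[(send ∧ wait) U AG ((send ∧ ¬crit) → (send ∧ wait))]) = {q1, q6}
q6 ∈ Sat(E[(send ∧ wait) U AG ((send ∧ ¬crit) → (send ∧ wait))]) = {q1, q6}, so the formula holds at q6.

Yes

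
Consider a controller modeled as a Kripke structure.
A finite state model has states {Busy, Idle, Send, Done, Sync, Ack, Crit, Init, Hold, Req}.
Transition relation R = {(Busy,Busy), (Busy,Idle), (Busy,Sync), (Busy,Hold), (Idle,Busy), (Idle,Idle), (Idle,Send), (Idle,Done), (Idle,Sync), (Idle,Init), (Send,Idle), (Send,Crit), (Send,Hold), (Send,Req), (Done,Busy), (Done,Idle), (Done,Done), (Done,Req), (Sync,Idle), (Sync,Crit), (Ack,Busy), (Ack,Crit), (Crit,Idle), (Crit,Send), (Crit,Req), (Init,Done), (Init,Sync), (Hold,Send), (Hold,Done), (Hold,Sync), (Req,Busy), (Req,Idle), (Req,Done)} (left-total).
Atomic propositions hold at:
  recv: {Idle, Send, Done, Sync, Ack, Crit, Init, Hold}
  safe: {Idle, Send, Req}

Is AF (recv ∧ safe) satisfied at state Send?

Yes

Sat(recv ∧ safe) = {Idle, Send}
AF (recv ∧ safe): least fixpoint, start Z0 = {Idle, Send}, add states with every successor in Z. Already a fixed point.
Sat(AF (recv ∧ safe)) = {Idle, Send}
Send ∈ Sat(AF (recv ∧ safe)) = {Idle, Send}, so the formula holds at Send.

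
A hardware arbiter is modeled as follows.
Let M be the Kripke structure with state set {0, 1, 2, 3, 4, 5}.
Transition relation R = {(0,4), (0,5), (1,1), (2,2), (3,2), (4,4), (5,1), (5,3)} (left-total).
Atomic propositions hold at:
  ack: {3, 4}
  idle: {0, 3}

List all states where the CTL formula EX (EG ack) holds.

{0, 4}

EG ack: greatest fixpoint, start Z0 = {3, 4}, keep only states in Sat with some successor in Z. Z1 = {4}; fixed.
Sat(EG ack) = {4}
Sat(EX (EG ack)) = {s : some successor in {4}} = {0, 4}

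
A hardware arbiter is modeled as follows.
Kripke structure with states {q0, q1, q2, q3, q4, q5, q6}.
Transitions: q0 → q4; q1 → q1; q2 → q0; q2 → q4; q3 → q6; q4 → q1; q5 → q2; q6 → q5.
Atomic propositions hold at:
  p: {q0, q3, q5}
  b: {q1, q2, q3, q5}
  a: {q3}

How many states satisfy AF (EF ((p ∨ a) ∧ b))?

Sat(p ∨ a) = {q0, q3, q5}
Sat((p ∨ a) ∧ b) = {q3, q5}
EF ((p ∨ a) ∧ b): least fixpoint, start Z0 = {q3, q5}, add states with some successor in Z. Z1 = {q3, q5, q6}; fixed.
Sat(EF ((p ∨ a) ∧ b)) = {q3, q5, q6}
AF (EF ((p ∨ a) ∧ b)): least fixpoint, start Z0 = {q3, q5, q6}, add states with every successor in Z. Already a fixed point.
Sat(AF (EF ((p ∨ a) ∧ b))) = {q3, q5, q6}
|Sat(AF (EF ((p ∨ a) ∧ b)))| = |{q3, q5, q6}| = 3.

3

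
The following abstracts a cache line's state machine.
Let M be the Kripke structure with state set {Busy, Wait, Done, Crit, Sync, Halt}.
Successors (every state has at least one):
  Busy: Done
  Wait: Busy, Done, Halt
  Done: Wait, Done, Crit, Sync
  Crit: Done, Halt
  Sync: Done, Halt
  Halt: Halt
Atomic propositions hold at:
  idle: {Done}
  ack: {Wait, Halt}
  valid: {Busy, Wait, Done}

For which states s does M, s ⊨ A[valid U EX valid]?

{Busy, Wait, Done, Crit, Sync}

Sat(EX valid) = {s : some successor in {Busy, Wait, Done}} = {Busy, Wait, Done, Crit, Sync}
A[valid U EX valid]: least fixpoint, start Z0 = Sat(EX valid) = {Busy, Wait, Done, Crit, Sync}, add states in Sat(valid) with every successor in Z. Already a fixed point.
Sat(A[valid U EX valid]) = {Busy, Wait, Done, Crit, Sync}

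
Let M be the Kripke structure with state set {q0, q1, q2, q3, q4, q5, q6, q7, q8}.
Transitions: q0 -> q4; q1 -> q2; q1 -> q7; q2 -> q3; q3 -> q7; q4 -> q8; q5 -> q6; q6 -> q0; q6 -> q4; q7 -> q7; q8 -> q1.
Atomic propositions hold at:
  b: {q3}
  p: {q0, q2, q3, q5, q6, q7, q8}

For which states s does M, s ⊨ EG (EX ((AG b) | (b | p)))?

{q1, q2, q3, q7}

AG b: greatest fixpoint, start Z0 = {q3}, keep only states in Sat with every successor in Z. Z1 = ∅; fixed.
Sat(AG b) = ∅
Sat(b | p) = {q0, q2, q3, q5, q6, q7, q8}
Sat((AG b) | (b | p)) = {q0, q2, q3, q5, q6, q7, q8}
Sat(EX ((AG b) | (b | p))) = {s : some successor in {q0, q2, q3, q5, q6, q7, q8}} = {q1, q2, q3, q4, q5, q6, q7}
EG (EX ((AG b) | (b | p))): greatest fixpoint, start Z0 = {q1, q2, q3, q4, q5, q6, q7}, keep only states in Sat with some successor in Z. Z1 = {q1, q2, q3, q5, q6, q7}; Z2 = {q1, q2, q3, q5, q7}; Z3 = {q1, q2, q3, q7}; fixed.
Sat(EG (EX ((AG b) | (b | p)))) = {q1, q2, q3, q7}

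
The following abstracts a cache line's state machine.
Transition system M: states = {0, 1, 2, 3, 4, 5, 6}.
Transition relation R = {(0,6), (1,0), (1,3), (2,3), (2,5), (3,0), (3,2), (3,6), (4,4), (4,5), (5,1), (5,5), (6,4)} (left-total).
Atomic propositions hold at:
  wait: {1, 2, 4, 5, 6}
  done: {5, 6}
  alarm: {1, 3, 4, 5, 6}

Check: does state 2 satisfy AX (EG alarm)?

Yes

EG alarm: greatest fixpoint, start Z0 = {1, 3, 4, 5, 6}, keep only states in Sat with some successor in Z. Already a fixed point.
Sat(EG alarm) = {1, 3, 4, 5, 6}
Sat(AX (EG alarm)) = {s : every successor in {1, 3, 4, 5, 6}} = {0, 2, 4, 5, 6}
2 ∈ Sat(AX (EG alarm)) = {0, 2, 4, 5, 6}, so the formula holds at 2.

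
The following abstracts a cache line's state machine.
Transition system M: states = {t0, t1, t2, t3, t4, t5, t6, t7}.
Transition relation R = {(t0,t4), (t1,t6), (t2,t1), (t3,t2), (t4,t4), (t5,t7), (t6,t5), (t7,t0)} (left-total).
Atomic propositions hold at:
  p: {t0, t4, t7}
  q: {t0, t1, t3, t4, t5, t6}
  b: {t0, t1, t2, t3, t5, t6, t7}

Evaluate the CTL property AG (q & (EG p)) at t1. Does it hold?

EG p: greatest fixpoint, start Z0 = {t0, t4, t7}, keep only states in Sat with some successor in Z. Already a fixed point.
Sat(EG p) = {t0, t4, t7}
Sat(q & (EG p)) = {t0, t4}
AG (q & (EG p)): greatest fixpoint, start Z0 = {t0, t4}, keep only states in Sat with every successor in Z. Already a fixed point.
Sat(AG (q & (EG p))) = {t0, t4}
t1 ∉ Sat(AG (q & (EG p))) = {t0, t4}, so the formula does not hold at t1.

No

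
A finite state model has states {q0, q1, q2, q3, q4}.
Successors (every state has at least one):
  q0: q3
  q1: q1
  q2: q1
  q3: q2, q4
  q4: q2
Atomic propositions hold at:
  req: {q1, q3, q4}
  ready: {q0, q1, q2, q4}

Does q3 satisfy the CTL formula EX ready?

Sat(EX ready) = {s : some successor in {q0, q1, q2, q4}} = {q1, q2, q3, q4}
q3 ∈ Sat(EX ready) = {q1, q2, q3, q4}, so the formula holds at q3.

Yes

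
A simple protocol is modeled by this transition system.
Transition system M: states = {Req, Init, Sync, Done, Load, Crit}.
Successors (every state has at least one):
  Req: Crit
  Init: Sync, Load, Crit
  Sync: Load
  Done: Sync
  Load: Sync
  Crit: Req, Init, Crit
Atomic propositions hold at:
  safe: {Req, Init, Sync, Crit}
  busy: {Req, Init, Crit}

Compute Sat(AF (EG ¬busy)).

Sat(¬busy) = {Sync, Done, Load}
EG ¬busy: greatest fixpoint, start Z0 = {Sync, Done, Load}, keep only states in Sat with some successor in Z. Already a fixed point.
Sat(EG ¬busy) = {Sync, Done, Load}
AF (EG ¬busy): least fixpoint, start Z0 = {Sync, Done, Load}, add states with every successor in Z. Already a fixed point.
Sat(AF (EG ¬busy)) = {Sync, Done, Load}

{Sync, Done, Load}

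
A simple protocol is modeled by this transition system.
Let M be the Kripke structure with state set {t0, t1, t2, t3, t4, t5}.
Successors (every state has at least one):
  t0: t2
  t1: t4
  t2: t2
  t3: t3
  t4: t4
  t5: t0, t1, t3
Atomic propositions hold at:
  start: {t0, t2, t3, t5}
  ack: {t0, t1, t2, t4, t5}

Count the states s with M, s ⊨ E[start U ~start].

3

Sat(~start) = {t1, t4}
E[start U ~start]: least fixpoint, start Z0 = Sat(~start) = {t1, t4}, add states in Sat(start) with some successor in Z. Z1 = {t1, t4, t5}; fixed.
Sat(E[start U ~start]) = {t1, t4, t5}
|Sat(E[start U ~start])| = |{t1, t4, t5}| = 3.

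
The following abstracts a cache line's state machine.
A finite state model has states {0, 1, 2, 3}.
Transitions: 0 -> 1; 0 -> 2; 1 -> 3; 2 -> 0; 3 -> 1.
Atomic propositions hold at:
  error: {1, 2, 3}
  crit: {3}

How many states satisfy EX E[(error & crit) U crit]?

Sat(error & crit) = {3}
E[(error & crit) U crit]: least fixpoint, start Z0 = Sat(crit) = {3}, add states in Sat(error & crit) with some successor in Z. Already a fixed point.
Sat(E[(error & crit) U crit]) = {3}
Sat(EX E[(error & crit) U crit]) = {s : some successor in {3}} = {1}
|Sat(EX E[(error & crit) U crit])| = |{1}| = 1.

1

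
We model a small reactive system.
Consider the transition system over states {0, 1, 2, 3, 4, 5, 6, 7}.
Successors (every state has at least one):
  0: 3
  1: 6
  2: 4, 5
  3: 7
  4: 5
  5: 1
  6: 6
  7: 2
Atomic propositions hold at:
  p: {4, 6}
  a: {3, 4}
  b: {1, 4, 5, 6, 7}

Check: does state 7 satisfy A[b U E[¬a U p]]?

Sat(¬a) = {0, 1, 2, 5, 6, 7}
E[¬a U p]: least fixpoint, start Z0 = Sat(p) = {4, 6}, add states in Sat(¬a) with some successor in Z. Z1 = {1, 2, 4, 6}; Z2 = {1, 2, 4, 5, 6, 7}; fixed.
Sat(E[¬a U p]) = {1, 2, 4, 5, 6, 7}
A[b U E[¬a U p]]: least fixpoint, start Z0 = Sat(E[¬a U p]) = {1, 2, 4, 5, 6, 7}, add states in Sat(b) with every successor in Z. Already a fixed point.
Sat(A[b U E[¬a U p]]) = {1, 2, 4, 5, 6, 7}
7 ∈ Sat(A[b U E[¬a U p]]) = {1, 2, 4, 5, 6, 7}, so the formula holds at 7.

Yes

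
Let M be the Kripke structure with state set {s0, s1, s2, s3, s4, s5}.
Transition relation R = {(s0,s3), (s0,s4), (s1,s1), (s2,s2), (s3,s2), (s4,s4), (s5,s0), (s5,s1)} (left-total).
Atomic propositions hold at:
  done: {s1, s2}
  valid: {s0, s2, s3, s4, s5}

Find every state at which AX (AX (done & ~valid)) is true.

Sat(~valid) = {s1}
Sat(done & ~valid) = {s1}
Sat(AX (done & ~valid)) = {s : every successor in {s1}} = {s1}
Sat(AX (AX (done & ~valid))) = {s : every successor in {s1}} = {s1}

{s1}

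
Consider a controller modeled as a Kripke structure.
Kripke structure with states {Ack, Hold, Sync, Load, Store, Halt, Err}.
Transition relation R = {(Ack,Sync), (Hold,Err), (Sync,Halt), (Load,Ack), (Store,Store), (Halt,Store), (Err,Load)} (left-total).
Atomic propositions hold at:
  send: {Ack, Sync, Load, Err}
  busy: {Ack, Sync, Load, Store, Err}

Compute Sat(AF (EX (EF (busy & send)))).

{Ack, Hold, Load, Err}

Sat(busy & send) = {Ack, Sync, Load, Err}
EF (busy & send): least fixpoint, start Z0 = {Ack, Sync, Load, Err}, add states with some successor in Z. Z1 = {Ack, Hold, Sync, Load, Err}; fixed.
Sat(EF (busy & send)) = {Ack, Hold, Sync, Load, Err}
Sat(EX (EF (busy & send))) = {s : some successor in {Ack, Hold, Sync, Load, Err}} = {Ack, Hold, Load, Err}
AF (EX (EF (busy & send))): least fixpoint, start Z0 = {Ack, Hold, Load, Err}, add states with every successor in Z. Already a fixed point.
Sat(AF (EX (EF (busy & send)))) = {Ack, Hold, Load, Err}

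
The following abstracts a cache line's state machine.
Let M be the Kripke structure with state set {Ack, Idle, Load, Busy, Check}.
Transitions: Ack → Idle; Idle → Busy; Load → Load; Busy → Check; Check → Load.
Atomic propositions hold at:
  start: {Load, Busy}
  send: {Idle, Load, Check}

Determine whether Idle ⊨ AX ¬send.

Sat(¬send) = {Ack, Busy}
Sat(AX ¬send) = {s : every successor in {Ack, Busy}} = {Idle}
Idle ∈ Sat(AX ¬send) = {Idle}, so the formula holds at Idle.

Yes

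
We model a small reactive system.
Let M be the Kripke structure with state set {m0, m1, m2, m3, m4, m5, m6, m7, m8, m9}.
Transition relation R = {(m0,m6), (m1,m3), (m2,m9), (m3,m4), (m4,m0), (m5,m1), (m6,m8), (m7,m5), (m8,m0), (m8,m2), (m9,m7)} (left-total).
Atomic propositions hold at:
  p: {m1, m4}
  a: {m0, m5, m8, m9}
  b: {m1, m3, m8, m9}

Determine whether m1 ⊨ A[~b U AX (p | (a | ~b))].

Sat(~b) = {m0, m2, m4, m5, m6, m7}
Sat(a | ~b) = {m0, m2, m4, m5, m6, m7, m8, m9}
Sat(p | (a | ~b)) = {m0, m1, m2, m4, m5, m6, m7, m8, m9}
Sat(AX (p | (a | ~b))) = {s : every successor in {m0, m1, m2, m4, m5, m6, m7, m8, m9}} = {m0, m2, m3, m4, m5, m6, m7, m8, m9}
A[~b U AX (p | (a | ~b))]: least fixpoint, start Z0 = Sat(AX (p | (a | ~b))) = {m0, m2, m3, m4, m5, m6, m7, m8, m9}, add states in Sat(~b) with every successor in Z. Already a fixed point.
Sat(A[~b U AX (p | (a | ~b))]) = {m0, m2, m3, m4, m5, m6, m7, m8, m9}
m1 ∉ Sat(A[~b U AX (p | (a | ~b))]) = {m0, m2, m3, m4, m5, m6, m7, m8, m9}, so the formula does not hold at m1.

No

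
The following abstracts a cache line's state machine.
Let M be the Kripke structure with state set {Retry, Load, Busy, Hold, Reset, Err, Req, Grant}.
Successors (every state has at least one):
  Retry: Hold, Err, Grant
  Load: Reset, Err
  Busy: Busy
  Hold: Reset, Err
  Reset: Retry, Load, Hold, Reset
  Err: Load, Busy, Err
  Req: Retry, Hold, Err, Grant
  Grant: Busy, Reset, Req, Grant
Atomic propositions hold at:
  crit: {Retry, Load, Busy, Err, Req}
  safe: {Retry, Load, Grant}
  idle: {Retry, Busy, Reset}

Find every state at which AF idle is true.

{Retry, Busy, Reset}

AF idle: least fixpoint, start Z0 = {Retry, Busy, Reset}, add states with every successor in Z. Already a fixed point.
Sat(AF idle) = {Retry, Busy, Reset}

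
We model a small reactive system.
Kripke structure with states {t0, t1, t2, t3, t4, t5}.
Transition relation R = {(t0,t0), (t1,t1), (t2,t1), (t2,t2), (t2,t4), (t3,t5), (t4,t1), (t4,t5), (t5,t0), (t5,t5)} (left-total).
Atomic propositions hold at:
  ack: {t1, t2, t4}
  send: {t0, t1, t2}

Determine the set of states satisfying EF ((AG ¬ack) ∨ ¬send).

Sat(¬ack) = {t0, t3, t5}
AG ¬ack: greatest fixpoint, start Z0 = {t0, t3, t5}, keep only states in Sat with every successor in Z. Already a fixed point.
Sat(AG ¬ack) = {t0, t3, t5}
Sat(¬send) = {t3, t4, t5}
Sat((AG ¬ack) ∨ ¬send) = {t0, t3, t4, t5}
EF ((AG ¬ack) ∨ ¬send): least fixpoint, start Z0 = {t0, t3, t4, t5}, add states with some successor in Z. Z1 = {t0, t2, t3, t4, t5}; fixed.
Sat(EF ((AG ¬ack) ∨ ¬send)) = {t0, t2, t3, t4, t5}

{t0, t2, t3, t4, t5}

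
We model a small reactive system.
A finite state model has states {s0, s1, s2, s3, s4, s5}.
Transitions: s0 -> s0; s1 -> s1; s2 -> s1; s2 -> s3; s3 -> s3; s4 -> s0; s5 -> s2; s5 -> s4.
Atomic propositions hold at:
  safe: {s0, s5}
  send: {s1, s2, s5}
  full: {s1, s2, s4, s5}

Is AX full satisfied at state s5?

Yes

Sat(AX full) = {s : every successor in {s1, s2, s4, s5}} = {s1, s5}
s5 ∈ Sat(AX full) = {s1, s5}, so the formula holds at s5.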